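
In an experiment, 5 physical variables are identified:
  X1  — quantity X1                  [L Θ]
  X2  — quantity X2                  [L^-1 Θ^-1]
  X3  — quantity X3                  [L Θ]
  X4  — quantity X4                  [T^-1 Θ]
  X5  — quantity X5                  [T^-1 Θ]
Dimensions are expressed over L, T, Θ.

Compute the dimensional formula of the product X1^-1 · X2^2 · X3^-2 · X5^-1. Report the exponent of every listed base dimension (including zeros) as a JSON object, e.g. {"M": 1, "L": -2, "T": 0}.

Exponent matrix [L,T,Θ] × [X1,X2,X3,X4,X5]:
  L: [ 1 -1  1  0  0]
  T: [ 0  0  0 -1 -1]
  Θ: [ 1 -1  1  1  1]
  [L]: (-1)·1+(2)·-1+(-2)·1+(-1)·0 = -5
  [T]: (-1)·0+(2)·0+(-2)·0+(-1)·-1 = 1
  [Θ]: (-1)·1+(2)·-1+(-2)·1+(-1)·1 = -6
⇒ L^-5 T Θ^-6

{"L": -5, "T": 1, "Θ": -6}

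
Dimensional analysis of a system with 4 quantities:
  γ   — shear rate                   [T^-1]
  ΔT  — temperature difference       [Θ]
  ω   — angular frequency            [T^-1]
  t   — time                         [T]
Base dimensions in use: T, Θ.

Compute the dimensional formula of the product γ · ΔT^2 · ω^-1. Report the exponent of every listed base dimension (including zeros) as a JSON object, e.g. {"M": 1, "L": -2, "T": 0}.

Exponent matrix [T,Θ] × [γ,ΔT,ω,t]:
  T: [-1  0 -1  1]
  Θ: [ 0  1  0  0]
  [T]: (1)·-1+(2)·0+(-1)·-1 = 0
  [Θ]: (1)·0+(2)·1+(-1)·0 = 2
⇒ Θ^2

{"T": 0, "Θ": 2}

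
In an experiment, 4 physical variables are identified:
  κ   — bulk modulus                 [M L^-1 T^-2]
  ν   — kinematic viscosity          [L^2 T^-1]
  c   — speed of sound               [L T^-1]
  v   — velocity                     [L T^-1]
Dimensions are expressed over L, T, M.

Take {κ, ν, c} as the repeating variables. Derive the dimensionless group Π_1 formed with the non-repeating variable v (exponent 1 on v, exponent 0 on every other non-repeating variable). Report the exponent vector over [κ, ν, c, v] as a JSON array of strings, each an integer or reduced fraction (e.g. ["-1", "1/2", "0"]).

Write exponents as rows L,T,M / cols κ,ν,c,v:
  L: [-1  2  1  1]
  T: [-2 -1 -1 -1]
  M: [ 1  0  0  0]
RREF → pivots at {κ,ν,c} ⇒ r = 3
Pivot set = {κ,ν,c}, free = {v}
RREF:
  r0: [   1    0    0    0]
  r1: [   0    1    0    0]
  r2: [   0    0    1    1]
Fix exponent of v at 1; solve each RREF row for its pivot's exponent:
  r0: exp(κ) + (0)·1 = 0 ⇒ exp(κ) = 0
  r1: exp(ν) + (0)·1 = 0 ⇒ exp(ν) = 0
  r2: exp(c) + (1)·1 = 0 ⇒ exp(c) = -1
Π_1 = c^-1 · v

["0", "0", "-1", "1"]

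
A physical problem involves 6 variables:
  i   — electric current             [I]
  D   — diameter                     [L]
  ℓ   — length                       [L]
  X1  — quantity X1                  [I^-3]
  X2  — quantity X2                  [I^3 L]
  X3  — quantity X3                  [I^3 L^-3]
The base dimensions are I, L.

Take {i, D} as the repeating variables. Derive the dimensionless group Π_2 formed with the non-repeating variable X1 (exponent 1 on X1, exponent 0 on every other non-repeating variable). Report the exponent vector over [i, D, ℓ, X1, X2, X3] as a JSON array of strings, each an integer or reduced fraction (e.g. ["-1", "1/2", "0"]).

["3", "0", "0", "1", "0", "0"]

Write exponents as rows I,L / cols i,D,ℓ,X1,X2,X3:
  I: [ 1  0  0 -3  3  3]
  L: [ 0  1  1  0  1 -3]
Echelon form has 2 nonzero rows (pivots: i,D)
Pivot set = {i,D}, free = {ℓ,X1,X2,X3}
RREF:
  r0: [   1    0    0   -3    3    3]
  r1: [   0    1    1    0    1   -3]
Fix exponent of X1 at 1, ℓ at 0, X2 at 0, X3 at 0; solve each RREF row for its pivot's exponent:
  r0: exp(i) + (-3)·1 = 0 ⇒ exp(i) = 3
  r1: exp(D) + (0)·1 = 0 ⇒ exp(D) = 0
Π_2 = i^3 · X1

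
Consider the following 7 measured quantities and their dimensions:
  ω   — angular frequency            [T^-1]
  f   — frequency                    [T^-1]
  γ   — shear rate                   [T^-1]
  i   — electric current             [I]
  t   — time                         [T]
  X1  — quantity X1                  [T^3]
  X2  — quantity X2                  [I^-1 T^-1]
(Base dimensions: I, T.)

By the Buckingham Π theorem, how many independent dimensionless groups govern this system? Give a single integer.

Write exponents as rows I,T / cols ω,f,γ,i,t,X1,X2:
  I: [ 0  0  0  1  0  0 -1]
  T: [-1 -1 -1  0  1  3 -1]
Row reduction gives pivot columns ω,i; rank = 2
7 vars − rank 2 = 5 Π groups

5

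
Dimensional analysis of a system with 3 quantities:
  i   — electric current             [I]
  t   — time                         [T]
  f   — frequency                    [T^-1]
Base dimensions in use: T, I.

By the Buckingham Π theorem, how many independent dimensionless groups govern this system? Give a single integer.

1

Write exponents as rows T,I / cols i,t,f:
  T: [ 0  1 -1]
  I: [ 1  0  0]
Echelon form has 2 nonzero rows (pivots: i,t)
3 vars − rank 2 = 1 Π group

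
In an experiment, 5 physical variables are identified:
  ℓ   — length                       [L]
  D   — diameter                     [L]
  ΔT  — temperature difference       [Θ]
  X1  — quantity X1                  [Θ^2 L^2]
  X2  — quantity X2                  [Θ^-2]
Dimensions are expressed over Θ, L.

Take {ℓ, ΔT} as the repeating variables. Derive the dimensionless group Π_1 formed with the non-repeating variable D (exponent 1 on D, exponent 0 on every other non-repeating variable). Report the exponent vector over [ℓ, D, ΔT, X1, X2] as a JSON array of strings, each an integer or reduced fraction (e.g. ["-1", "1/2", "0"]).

Write exponents as rows Θ,L / cols ℓ,D,ΔT,X1,X2:
  Θ: [ 0  0  1  2 -2]
  L: [ 1  1  0  2  0]
Row reduction gives pivot columns ℓ,ΔT; rank = 2
Pivot set = {ℓ,ΔT}, free = {D,X1,X2}
RREF:
  r0: [   1    1    0    2    0]
  r1: [   0    0    1    2   -2]
Fix exponent of D at 1, X1 at 0, X2 at 0; solve each RREF row for its pivot's exponent:
  r0: exp(ℓ) + (1)·1 = 0 ⇒ exp(ℓ) = -1
  r1: exp(ΔT) + (0)·1 = 0 ⇒ exp(ΔT) = 0
Π_1 = ℓ^-1 · D

["-1", "1", "0", "0", "0"]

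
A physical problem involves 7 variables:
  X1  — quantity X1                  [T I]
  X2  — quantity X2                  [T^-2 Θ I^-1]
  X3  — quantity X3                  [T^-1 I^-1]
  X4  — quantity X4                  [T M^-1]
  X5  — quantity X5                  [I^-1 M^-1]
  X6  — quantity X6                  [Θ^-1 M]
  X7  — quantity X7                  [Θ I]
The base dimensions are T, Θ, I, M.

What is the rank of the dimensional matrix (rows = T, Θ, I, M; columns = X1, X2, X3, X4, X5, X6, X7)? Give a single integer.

Exponent matrix [T,Θ,I,M] × [X1,X2,X3,X4,X5,X6,X7]:
  T: [ 1 -2 -1  1  0  0  0]
  Θ: [ 0  1  0  0  0 -1  1]
  I: [ 1 -1 -1  0 -1  0  1]
  M: [ 0  0  0 -1 -1  1  0]
RREF → pivots at {X1,X2,X4} ⇒ r = 3

3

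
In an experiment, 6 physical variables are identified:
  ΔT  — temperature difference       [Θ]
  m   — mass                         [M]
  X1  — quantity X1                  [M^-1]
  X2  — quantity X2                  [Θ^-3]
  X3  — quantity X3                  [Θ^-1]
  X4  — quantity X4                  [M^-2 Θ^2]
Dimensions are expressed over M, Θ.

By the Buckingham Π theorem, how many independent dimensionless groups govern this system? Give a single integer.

4

Dimensional matrix (M×Θ by ΔT×m×X1×X2×X3×X4):
  M: [ 0  1 -1  0  0 -2]
  Θ: [ 1  0  0 -3 -1  2]
Echelon form has 2 nonzero rows (pivots: ΔT,m)
n=6, r=2 ⇒ 4 dimensionless groups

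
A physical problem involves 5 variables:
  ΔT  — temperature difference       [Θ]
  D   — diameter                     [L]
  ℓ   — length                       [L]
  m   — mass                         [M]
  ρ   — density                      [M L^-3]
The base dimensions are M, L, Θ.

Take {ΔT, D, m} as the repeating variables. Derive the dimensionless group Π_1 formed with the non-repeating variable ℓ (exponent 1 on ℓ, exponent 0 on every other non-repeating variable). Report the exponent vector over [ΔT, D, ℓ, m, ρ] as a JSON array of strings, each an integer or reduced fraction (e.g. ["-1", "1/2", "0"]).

Exponent matrix [M,L,Θ] × [ΔT,D,ℓ,m,ρ]:
  M: [ 0  0  0  1  1]
  L: [ 0  1  1  0 -3]
  Θ: [ 1  0  0  0  0]
RREF → pivots at {ΔT,D,m} ⇒ r = 3
Repeat: ΔT,D,m; free: ℓ,ρ
RREF:
  r0: [   1    0    0    0    0]
  r1: [   0    1    1    0   -3]
  r2: [   0    0    0    1    1]
Fix exponent of ℓ at 1, ρ at 0; solve each RREF row for its pivot's exponent:
  r0: exp(ΔT) + (0)·1 = 0 ⇒ exp(ΔT) = 0
  r1: exp(D) + (1)·1 = 0 ⇒ exp(D) = -1
  r2: exp(m) + (0)·1 = 0 ⇒ exp(m) = 0
Π_1 = D^-1 · ℓ

["0", "-1", "1", "0", "0"]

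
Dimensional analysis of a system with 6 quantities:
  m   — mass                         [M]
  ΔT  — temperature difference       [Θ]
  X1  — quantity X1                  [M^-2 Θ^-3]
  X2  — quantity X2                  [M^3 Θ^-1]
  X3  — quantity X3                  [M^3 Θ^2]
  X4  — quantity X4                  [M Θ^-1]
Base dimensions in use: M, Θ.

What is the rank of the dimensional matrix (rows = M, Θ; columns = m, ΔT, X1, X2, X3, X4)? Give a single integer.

2

Write exponents as rows M,Θ / cols m,ΔT,X1,X2,X3,X4:
  M: [ 1  0 -2  3  3  1]
  Θ: [ 0  1 -3 -1  2 -1]
RREF → pivots at {m,ΔT} ⇒ r = 2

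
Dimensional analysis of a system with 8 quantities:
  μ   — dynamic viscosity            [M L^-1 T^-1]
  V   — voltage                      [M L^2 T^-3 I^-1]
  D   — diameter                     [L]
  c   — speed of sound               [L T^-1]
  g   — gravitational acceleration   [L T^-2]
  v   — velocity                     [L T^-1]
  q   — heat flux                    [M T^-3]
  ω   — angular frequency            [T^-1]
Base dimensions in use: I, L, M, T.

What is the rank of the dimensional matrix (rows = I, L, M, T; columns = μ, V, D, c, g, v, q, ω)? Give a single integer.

4

Exponent matrix [I,L,M,T] × [μ,V,D,c,g,v,q,ω]:
  I: [ 0 -1  0  0  0  0  0  0]
  L: [-1  2  1  1  1  1  0  0]
  M: [ 1  1  0  0  0  0  1  0]
  T: [-1 -3  0 -1 -2 -1 -3 -1]
RREF → pivots at {μ,V,D,c} ⇒ r = 4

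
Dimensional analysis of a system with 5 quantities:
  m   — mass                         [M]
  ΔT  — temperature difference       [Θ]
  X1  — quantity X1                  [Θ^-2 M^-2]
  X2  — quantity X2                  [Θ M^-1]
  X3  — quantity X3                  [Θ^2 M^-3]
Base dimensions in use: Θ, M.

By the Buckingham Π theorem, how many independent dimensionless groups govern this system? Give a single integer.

Dimensional matrix (Θ×M by m×ΔT×X1×X2×X3):
  Θ: [ 0  1 -2  1  2]
  M: [ 1  0 -2 -1 -3]
Echelon form has 2 nonzero rows (pivots: m,ΔT)
Π count = n − r = 5 − 2 = 3

3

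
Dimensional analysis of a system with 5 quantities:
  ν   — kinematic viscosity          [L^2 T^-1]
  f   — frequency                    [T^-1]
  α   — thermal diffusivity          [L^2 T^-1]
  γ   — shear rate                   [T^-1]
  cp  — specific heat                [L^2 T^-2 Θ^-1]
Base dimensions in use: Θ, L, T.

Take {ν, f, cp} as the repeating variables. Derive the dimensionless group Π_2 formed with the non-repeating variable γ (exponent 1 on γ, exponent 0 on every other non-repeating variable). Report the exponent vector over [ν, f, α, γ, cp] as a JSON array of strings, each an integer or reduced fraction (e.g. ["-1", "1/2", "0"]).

Exponent matrix [Θ,L,T] × [ν,f,α,γ,cp]:
  Θ: [ 0  0  0  0 -1]
  L: [ 2  0  2  0  2]
  T: [-1 -1 -1 -1 -2]
RREF → pivots at {ν,f,cp} ⇒ r = 3
Repeat: ν,f,cp; free: α,γ
RREF:
  r0: [   1    0    1    0    0]
  r1: [   0    1    0    1    0]
  r2: [   0    0    0    0    1]
Fix exponent of γ at 1, α at 0; solve each RREF row for its pivot's exponent:
  r0: exp(ν) + (0)·1 = 0 ⇒ exp(ν) = 0
  r1: exp(f) + (1)·1 = 0 ⇒ exp(f) = -1
  r2: exp(cp) + (0)·1 = 0 ⇒ exp(cp) = 0
Π_2 = f^-1 · γ

["0", "-1", "0", "1", "0"]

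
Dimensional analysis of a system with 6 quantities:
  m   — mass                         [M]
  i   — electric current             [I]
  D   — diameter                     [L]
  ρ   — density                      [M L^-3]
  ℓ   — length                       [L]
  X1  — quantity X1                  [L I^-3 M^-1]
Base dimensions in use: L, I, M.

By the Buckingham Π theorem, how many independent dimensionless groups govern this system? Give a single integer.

3

Write exponents as rows L,I,M / cols m,i,D,ρ,ℓ,X1:
  L: [ 0  0  1 -3  1  1]
  I: [ 0  1  0  0  0 -3]
  M: [ 1  0  0  1  0 -1]
Row reduction gives pivot columns m,i,D; rank = 3
Π count = n − r = 6 − 3 = 3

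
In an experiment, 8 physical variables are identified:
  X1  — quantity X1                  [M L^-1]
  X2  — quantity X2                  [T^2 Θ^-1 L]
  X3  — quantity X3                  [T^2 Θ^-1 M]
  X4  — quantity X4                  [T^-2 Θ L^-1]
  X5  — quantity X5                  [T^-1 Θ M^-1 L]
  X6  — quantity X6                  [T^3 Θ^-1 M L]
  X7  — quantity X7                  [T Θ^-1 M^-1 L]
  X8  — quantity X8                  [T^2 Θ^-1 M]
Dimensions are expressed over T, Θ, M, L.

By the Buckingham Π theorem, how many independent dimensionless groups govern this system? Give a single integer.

5

Dimensional matrix (T×Θ×M×L by X1×X2×X3×X4×X5×X6×X7×X8):
  T: [ 0  2  2 -2 -1  3  1  2]
  Θ: [ 0 -1 -1  1  1 -1 -1 -1]
  M: [ 1  0  1  0 -1  1 -1  1]
  L: [-1  1  0 -1  1  1  1  0]
RREF → pivots at {X1,X2,X5} ⇒ r = 3
Π count = n − r = 8 − 3 = 5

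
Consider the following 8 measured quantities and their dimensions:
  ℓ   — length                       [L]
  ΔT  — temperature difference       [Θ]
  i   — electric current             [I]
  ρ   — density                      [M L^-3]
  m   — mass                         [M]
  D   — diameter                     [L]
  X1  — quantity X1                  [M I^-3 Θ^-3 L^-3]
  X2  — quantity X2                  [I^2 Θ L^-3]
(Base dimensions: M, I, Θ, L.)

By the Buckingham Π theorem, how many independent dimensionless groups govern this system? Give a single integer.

4

Dimensional matrix (M×I×Θ×L by ℓ×ΔT×i×ρ×m×D×X1×X2):
  M: [ 0  0  0  1  1  0  1  0]
  I: [ 0  0  1  0  0  0 -3  2]
  Θ: [ 0  1  0  0  0  0 -3  1]
  L: [ 1  0  0 -3  0  1 -3 -3]
Row reduction gives pivot columns ℓ,ΔT,i,ρ; rank = 4
Π count = n − r = 8 − 4 = 4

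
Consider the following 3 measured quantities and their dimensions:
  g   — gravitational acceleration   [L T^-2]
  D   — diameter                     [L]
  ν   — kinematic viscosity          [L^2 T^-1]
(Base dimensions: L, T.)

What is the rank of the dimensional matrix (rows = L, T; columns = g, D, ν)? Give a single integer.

Dimensional matrix (L×T by g×D×ν):
  L: [ 1  1  2]
  T: [-2  0 -1]
RREF → pivots at {g,D} ⇒ r = 2

2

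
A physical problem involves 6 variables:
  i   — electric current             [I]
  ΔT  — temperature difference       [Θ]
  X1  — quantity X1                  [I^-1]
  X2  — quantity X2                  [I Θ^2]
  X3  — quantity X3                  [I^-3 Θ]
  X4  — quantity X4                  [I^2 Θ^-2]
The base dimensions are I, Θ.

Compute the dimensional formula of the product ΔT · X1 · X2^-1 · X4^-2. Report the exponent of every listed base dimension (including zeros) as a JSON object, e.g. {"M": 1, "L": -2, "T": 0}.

Dimensional matrix (I×Θ by i×ΔT×X1×X2×X3×X4):
  I: [ 1  0 -1  1 -3  2]
  Θ: [ 0  1  0  2  1 -2]
  [I]: (1)·0+(1)·-1+(-1)·1+(-2)·2 = -6
  [Θ]: (1)·1+(1)·0+(-1)·2+(-2)·-2 = 3
⇒ I^-6 Θ^3

{"I": -6, "Θ": 3}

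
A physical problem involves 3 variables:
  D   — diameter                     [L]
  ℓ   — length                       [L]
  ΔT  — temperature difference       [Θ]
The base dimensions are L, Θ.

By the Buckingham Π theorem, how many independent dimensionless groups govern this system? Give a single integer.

Dimensional matrix (L×Θ by D×ℓ×ΔT):
  L: [ 1  1  0]
  Θ: [ 0  0  1]
Row reduction gives pivot columns D,ΔT; rank = 2
n=3, r=2 ⇒ 1 dimensionless group

1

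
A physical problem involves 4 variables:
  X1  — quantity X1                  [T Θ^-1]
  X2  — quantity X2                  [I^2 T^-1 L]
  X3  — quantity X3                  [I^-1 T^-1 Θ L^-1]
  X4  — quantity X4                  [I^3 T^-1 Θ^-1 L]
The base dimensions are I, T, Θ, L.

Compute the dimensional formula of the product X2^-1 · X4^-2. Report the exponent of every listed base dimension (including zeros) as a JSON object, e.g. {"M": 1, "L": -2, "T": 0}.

{"I": -8, "T": 3, "Θ": 2, "L": -3}

Dimensional matrix (I×T×Θ×L by X1×X2×X3×X4):
  I: [ 0  2 -1  3]
  T: [ 1 -1 -1 -1]
  Θ: [-1  0  1 -1]
  L: [ 0  1 -1  1]
  [I]: (-1)·2+(-2)·3 = -8
  [T]: (-1)·-1+(-2)·-1 = 3
  [Θ]: (-1)·0+(-2)·-1 = 2
  [L]: (-1)·1+(-2)·1 = -3
⇒ I^-8 T^3 Θ^2 L^-3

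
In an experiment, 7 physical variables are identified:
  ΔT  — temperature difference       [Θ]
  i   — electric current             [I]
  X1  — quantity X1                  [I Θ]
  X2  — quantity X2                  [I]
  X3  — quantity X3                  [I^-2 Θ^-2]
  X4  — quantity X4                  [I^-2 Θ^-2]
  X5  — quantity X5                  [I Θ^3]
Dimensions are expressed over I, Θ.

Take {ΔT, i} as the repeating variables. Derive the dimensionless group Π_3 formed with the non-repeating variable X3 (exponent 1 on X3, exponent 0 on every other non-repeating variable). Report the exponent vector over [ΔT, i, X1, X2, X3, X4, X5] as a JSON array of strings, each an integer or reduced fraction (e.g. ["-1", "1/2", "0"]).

Dimensional matrix (I×Θ by ΔT×i×X1×X2×X3×X4×X5):
  I: [ 0  1  1  1 -2 -2  1]
  Θ: [ 1  0  1  0 -2 -2  3]
Row reduction gives pivot columns ΔT,i; rank = 2
Pivot set = {ΔT,i}, free = {X1,X2,X3,X4,X5}
RREF:
  r0: [   1    0    1    0   -2   -2    3]
  r1: [   0    1    1    1   -2   -2    1]
Fix exponent of X3 at 1, X1 at 0, X2 at 0, X4 at 0, X5 at 0; solve each RREF row for its pivot's exponent:
  r0: exp(ΔT) + (-2)·1 = 0 ⇒ exp(ΔT) = 2
  r1: exp(i) + (-2)·1 = 0 ⇒ exp(i) = 2
Π_3 = ΔT^2 · i^2 · X3

["2", "2", "0", "0", "1", "0", "0"]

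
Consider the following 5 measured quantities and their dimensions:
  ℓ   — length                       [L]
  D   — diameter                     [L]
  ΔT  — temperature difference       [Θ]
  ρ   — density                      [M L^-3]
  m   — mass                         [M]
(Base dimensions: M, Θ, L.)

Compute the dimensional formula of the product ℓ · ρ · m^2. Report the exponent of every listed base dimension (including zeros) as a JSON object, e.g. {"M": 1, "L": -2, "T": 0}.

Exponent matrix [M,Θ,L] × [ℓ,D,ΔT,ρ,m]:
  M: [ 0  0  0  1  1]
  Θ: [ 0  0  1  0  0]
  L: [ 1  1  0 -3  0]
  [M]: (1)·0+(1)·1+(2)·1 = 3
  [Θ]: (1)·0+(1)·0+(2)·0 = 0
  [L]: (1)·1+(1)·-3+(2)·0 = -2
⇒ M^3 L^-2

{"M": 3, "Θ": 0, "L": -2}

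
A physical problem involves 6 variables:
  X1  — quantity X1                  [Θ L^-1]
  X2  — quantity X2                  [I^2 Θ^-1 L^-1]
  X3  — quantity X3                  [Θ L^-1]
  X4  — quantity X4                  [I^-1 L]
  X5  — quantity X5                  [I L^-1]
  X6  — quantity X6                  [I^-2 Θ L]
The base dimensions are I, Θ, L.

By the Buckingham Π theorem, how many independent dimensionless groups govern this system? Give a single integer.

4

Exponent matrix [I,Θ,L] × [X1,X2,X3,X4,X5,X6]:
  I: [ 0  2  0 -1  1 -2]
  Θ: [ 1 -1  1  0  0  1]
  L: [-1 -1 -1  1 -1  1]
Row reduction gives pivot columns X1,X2; rank = 2
Π count = n − r = 6 − 2 = 4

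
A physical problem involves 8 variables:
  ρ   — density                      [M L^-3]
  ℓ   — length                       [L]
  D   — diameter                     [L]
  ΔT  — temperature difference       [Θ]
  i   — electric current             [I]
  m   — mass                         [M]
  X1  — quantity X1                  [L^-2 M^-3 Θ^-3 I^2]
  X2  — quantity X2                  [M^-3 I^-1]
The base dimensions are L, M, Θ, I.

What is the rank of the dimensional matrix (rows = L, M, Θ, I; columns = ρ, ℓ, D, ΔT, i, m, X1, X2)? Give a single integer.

Write exponents as rows L,M,Θ,I / cols ρ,ℓ,D,ΔT,i,m,X1,X2:
  L: [-3  1  1  0  0  0 -2  0]
  M: [ 1  0  0  0  0  1 -3 -3]
  Θ: [ 0  0  0  1  0  0 -3  0]
  I: [ 0  0  0  0  1  0  2 -1]
Row reduction gives pivot columns ρ,ℓ,ΔT,i; rank = 4

4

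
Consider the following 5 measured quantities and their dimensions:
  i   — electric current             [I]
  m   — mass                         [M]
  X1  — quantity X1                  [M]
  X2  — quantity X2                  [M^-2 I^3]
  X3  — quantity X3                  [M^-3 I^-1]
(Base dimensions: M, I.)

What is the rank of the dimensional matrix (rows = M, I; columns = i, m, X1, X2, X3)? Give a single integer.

2

Dimensional matrix (M×I by i×m×X1×X2×X3):
  M: [ 0  1  1 -2 -3]
  I: [ 1  0  0  3 -1]
Echelon form has 2 nonzero rows (pivots: i,m)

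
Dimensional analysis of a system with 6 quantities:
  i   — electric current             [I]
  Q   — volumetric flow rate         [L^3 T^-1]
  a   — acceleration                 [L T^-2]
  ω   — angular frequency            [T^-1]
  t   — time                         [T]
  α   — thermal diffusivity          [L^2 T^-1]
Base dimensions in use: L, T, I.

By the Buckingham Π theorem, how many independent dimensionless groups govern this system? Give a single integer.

Dimensional matrix (L×T×I by i×Q×a×ω×t×α):
  L: [ 0  3  1  0  0  2]
  T: [ 0 -1 -2 -1  1 -1]
  I: [ 1  0  0  0  0  0]
Echelon form has 3 nonzero rows (pivots: i,Q,a)
n=6, r=3 ⇒ 3 dimensionless groups

3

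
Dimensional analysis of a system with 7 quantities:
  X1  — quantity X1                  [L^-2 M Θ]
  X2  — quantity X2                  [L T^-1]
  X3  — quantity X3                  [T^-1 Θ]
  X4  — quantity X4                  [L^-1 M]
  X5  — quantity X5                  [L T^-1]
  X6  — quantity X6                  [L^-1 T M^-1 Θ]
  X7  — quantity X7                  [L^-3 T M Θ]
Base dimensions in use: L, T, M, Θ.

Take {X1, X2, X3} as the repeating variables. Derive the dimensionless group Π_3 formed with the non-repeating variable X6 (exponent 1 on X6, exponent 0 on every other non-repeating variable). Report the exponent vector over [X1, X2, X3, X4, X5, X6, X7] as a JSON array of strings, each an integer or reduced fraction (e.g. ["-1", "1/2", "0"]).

["1", "3", "-2", "0", "0", "1", "0"]

Dimensional matrix (L×T×M×Θ by X1×X2×X3×X4×X5×X6×X7):
  L: [-2  1  0 -1  1 -1 -3]
  T: [ 0 -1 -1  0 -1  1  1]
  M: [ 1  0  0  1  0 -1  1]
  Θ: [ 1  0  1  0  0  1  1]
RREF → pivots at {X1,X2,X3} ⇒ r = 3
Repeat: X1,X2,X3; free: X4,X5,X6,X7
RREF:
  r0: [   1    0    0    1    0   -1    1]
  r1: [   0    1    0    1    1   -3   -1]
  r2: [   0    0    1   -1    0    2    0]
  r3: [   0    0    0    0    0    0    0]
Fix exponent of X6 at 1, X4 at 0, X5 at 0, X7 at 0; solve each RREF row for its pivot's exponent:
  r0: exp(X1) + (-1)·1 = 0 ⇒ exp(X1) = 1
  r1: exp(X2) + (-3)·1 = 0 ⇒ exp(X2) = 3
  r2: exp(X3) + (2)·1 = 0 ⇒ exp(X3) = -2
Π_3 = X1 · X2^3 · X3^-2 · X6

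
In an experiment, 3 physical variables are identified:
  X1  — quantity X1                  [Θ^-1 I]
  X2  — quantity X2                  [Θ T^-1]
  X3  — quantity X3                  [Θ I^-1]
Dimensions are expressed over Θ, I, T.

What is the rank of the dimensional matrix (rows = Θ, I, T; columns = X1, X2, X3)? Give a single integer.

Write exponents as rows Θ,I,T / cols X1,X2,X3:
  Θ: [-1  1  1]
  I: [ 1  0 -1]
  T: [ 0 -1  0]
Echelon form has 2 nonzero rows (pivots: X1,X2)

2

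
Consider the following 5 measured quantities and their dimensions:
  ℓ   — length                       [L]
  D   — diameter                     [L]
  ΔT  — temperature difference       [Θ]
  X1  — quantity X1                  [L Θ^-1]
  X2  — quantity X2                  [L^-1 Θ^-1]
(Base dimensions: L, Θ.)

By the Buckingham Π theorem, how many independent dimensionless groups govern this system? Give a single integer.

Write exponents as rows L,Θ / cols ℓ,D,ΔT,X1,X2:
  L: [ 1  1  0  1 -1]
  Θ: [ 0  0  1 -1 -1]
Echelon form has 2 nonzero rows (pivots: ℓ,ΔT)
n=5, r=2 ⇒ 3 dimensionless groups

3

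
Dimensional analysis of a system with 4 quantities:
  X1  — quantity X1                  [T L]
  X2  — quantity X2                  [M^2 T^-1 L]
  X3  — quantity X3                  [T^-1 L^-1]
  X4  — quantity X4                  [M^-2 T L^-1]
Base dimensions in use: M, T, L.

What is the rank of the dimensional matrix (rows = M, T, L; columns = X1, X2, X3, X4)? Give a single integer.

2

Exponent matrix [M,T,L] × [X1,X2,X3,X4]:
  M: [ 0  2  0 -2]
  T: [ 1 -1 -1  1]
  L: [ 1  1 -1 -1]
Row reduction gives pivot columns X1,X2; rank = 2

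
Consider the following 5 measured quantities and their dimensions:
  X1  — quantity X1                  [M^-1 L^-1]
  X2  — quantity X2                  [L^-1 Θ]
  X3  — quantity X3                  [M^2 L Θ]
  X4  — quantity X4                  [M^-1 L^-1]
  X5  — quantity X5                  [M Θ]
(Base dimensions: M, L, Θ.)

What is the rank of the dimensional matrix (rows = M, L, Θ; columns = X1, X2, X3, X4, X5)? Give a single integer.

Write exponents as rows M,L,Θ / cols X1,X2,X3,X4,X5:
  M: [-1  0  2 -1  1]
  L: [-1 -1  1 -1  0]
  Θ: [ 0  1  1  0  1]
Row reduction gives pivot columns X1,X2; rank = 2

2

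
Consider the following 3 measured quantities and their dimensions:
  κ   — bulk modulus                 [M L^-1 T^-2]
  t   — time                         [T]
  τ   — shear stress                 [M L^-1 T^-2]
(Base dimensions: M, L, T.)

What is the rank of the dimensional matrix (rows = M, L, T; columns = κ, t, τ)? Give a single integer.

Write exponents as rows M,L,T / cols κ,t,τ:
  M: [ 1  0  1]
  L: [-1  0 -1]
  T: [-2  1 -2]
Row reduction gives pivot columns κ,t; rank = 2

2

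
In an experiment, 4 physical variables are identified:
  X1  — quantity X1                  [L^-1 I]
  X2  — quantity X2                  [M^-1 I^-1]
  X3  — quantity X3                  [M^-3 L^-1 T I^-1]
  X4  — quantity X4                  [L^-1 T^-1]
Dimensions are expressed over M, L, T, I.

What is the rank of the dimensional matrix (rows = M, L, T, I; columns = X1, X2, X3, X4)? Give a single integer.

Exponent matrix [M,L,T,I] × [X1,X2,X3,X4]:
  M: [ 0 -1 -3  0]
  L: [-1  0 -1 -1]
  T: [ 0  0  1 -1]
  I: [ 1 -1 -1  0]
Row reduction gives pivot columns X1,X2,X3; rank = 3

3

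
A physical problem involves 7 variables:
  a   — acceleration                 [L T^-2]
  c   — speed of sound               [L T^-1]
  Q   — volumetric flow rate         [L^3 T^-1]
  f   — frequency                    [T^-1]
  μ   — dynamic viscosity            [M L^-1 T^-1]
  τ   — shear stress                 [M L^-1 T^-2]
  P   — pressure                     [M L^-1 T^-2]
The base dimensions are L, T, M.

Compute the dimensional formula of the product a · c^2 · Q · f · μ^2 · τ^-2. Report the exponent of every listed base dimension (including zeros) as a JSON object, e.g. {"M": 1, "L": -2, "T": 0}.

Exponent matrix [L,T,M] × [a,c,Q,f,μ,τ,P]:
  L: [ 1  1  3  0 -1 -1 -1]
  T: [-2 -1 -1 -1 -1 -2 -2]
  M: [ 0  0  0  0  1  1  1]
  [L]: (1)·1+(2)·1+(1)·3+(1)·0+(2)·-1+(-2)·-1 = 6
  [T]: (1)·-2+(2)·-1+(1)·-1+(1)·-1+(2)·-1+(-2)·-2 = -4
  [M]: (1)·0+(2)·0+(1)·0+(1)·0+(2)·1+(-2)·1 = 0
⇒ L^6 T^-4

{"L": 6, "T": -4, "M": 0}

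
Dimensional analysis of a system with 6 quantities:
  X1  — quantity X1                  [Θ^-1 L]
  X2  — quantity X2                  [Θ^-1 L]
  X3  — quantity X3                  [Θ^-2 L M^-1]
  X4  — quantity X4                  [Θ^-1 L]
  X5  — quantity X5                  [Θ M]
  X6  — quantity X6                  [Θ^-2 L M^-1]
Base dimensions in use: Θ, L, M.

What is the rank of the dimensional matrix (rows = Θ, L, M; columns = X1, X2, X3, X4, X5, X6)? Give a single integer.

Write exponents as rows Θ,L,M / cols X1,X2,X3,X4,X5,X6:
  Θ: [-1 -1 -2 -1  1 -2]
  L: [ 1  1  1  1  0  1]
  M: [ 0  0 -1  0  1 -1]
Echelon form has 2 nonzero rows (pivots: X1,X3)

2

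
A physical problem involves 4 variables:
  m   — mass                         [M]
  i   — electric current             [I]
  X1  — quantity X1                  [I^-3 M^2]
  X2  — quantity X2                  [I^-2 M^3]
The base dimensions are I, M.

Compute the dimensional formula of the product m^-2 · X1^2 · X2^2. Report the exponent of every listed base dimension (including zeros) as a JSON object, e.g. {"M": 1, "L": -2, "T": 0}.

Dimensional matrix (I×M by m×i×X1×X2):
  I: [ 0  1 -3 -2]
  M: [ 1  0  2  3]
  [I]: (-2)·0+(2)·-3+(2)·-2 = -10
  [M]: (-2)·1+(2)·2+(2)·3 = 8
⇒ I^-10 M^8

{"I": -10, "M": 8}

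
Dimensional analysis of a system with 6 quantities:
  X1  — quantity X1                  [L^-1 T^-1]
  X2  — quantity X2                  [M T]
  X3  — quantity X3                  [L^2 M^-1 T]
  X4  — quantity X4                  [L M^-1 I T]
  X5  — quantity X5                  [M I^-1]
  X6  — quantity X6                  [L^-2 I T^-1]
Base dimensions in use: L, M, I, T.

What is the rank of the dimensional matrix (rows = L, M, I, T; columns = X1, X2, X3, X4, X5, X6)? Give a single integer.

3

Dimensional matrix (L×M×I×T by X1×X2×X3×X4×X5×X6):
  L: [-1  0  2  1  0 -2]
  M: [ 0  1 -1 -1  1  0]
  I: [ 0  0  0  1 -1  1]
  T: [-1  1  1  1  0 -1]
RREF → pivots at {X1,X2,X4} ⇒ r = 3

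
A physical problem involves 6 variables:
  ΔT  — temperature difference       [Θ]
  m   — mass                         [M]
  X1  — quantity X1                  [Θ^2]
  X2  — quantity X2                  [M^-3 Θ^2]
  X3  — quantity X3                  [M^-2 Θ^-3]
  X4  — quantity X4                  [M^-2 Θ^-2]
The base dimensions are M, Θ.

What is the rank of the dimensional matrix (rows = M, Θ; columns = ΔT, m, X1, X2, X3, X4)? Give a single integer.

Dimensional matrix (M×Θ by ΔT×m×X1×X2×X3×X4):
  M: [ 0  1  0 -3 -2 -2]
  Θ: [ 1  0  2  2 -3 -2]
RREF → pivots at {ΔT,m} ⇒ r = 2

2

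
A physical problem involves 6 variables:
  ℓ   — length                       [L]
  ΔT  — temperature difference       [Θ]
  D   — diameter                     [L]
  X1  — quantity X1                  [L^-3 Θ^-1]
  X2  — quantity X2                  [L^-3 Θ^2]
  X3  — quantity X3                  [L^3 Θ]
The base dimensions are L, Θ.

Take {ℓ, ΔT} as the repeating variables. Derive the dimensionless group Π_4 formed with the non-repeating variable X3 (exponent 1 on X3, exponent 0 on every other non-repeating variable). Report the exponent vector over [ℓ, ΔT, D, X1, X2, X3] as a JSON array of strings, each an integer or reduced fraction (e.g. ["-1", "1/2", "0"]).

Dimensional matrix (L×Θ by ℓ×ΔT×D×X1×X2×X3):
  L: [ 1  0  1 -3 -3  3]
  Θ: [ 0  1  0 -1  2  1]
Echelon form has 2 nonzero rows (pivots: ℓ,ΔT)
Pivot set = {ℓ,ΔT}, free = {D,X1,X2,X3}
RREF:
  r0: [   1    0    1   -3   -3    3]
  r1: [   0    1    0   -1    2    1]
Fix exponent of X3 at 1, D at 0, X1 at 0, X2 at 0; solve each RREF row for its pivot's exponent:
  r0: exp(ℓ) + (3)·1 = 0 ⇒ exp(ℓ) = -3
  r1: exp(ΔT) + (1)·1 = 0 ⇒ exp(ΔT) = -1
Π_4 = ℓ^-3 · ΔT^-1 · X3

["-3", "-1", "0", "0", "0", "1"]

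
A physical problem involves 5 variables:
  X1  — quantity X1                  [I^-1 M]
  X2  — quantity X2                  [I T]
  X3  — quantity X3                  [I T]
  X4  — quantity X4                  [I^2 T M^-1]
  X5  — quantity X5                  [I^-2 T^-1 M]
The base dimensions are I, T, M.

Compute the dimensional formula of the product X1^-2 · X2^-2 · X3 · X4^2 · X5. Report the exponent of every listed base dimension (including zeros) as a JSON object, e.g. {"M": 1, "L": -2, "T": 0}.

Exponent matrix [I,T,M] × [X1,X2,X3,X4,X5]:
  I: [-1  1  1  2 -2]
  T: [ 0  1  1  1 -1]
  M: [ 1  0  0 -1  1]
  [I]: (-2)·-1+(-2)·1+(1)·1+(2)·2+(1)·-2 = 3
  [T]: (-2)·0+(-2)·1+(1)·1+(2)·1+(1)·-1 = 0
  [M]: (-2)·1+(-2)·0+(1)·0+(2)·-1+(1)·1 = -3
⇒ I^3 M^-3

{"I": 3, "T": 0, "M": -3}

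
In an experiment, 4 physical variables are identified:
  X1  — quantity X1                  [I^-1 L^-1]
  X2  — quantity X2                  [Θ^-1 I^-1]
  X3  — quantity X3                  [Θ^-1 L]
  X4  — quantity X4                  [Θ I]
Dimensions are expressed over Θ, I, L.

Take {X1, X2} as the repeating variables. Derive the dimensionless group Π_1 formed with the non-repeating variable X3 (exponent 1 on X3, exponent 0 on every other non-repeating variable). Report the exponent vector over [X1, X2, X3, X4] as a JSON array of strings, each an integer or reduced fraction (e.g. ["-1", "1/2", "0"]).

["1", "-1", "1", "0"]

Dimensional matrix (Θ×I×L by X1×X2×X3×X4):
  Θ: [ 0 -1 -1  1]
  I: [-1 -1  0  1]
  L: [-1  0  1  0]
RREF → pivots at {X1,X2} ⇒ r = 2
Pivot set = {X1,X2}, free = {X3,X4}
RREF:
  r0: [   1    0   -1    0]
  r1: [   0    1    1   -1]
  r2: [   0    0    0    0]
Fix exponent of X3 at 1, X4 at 0; solve each RREF row for its pivot's exponent:
  r0: exp(X1) + (-1)·1 = 0 ⇒ exp(X1) = 1
  r1: exp(X2) + (1)·1 = 0 ⇒ exp(X2) = -1
Π_1 = X1 · X2^-1 · X3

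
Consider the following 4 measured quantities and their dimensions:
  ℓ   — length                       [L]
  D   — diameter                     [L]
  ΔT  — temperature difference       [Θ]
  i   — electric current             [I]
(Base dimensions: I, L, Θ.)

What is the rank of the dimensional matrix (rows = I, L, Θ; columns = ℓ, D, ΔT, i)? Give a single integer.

Write exponents as rows I,L,Θ / cols ℓ,D,ΔT,i:
  I: [ 0  0  0  1]
  L: [ 1  1  0  0]
  Θ: [ 0  0  1  0]
Row reduction gives pivot columns ℓ,ΔT,i; rank = 3

3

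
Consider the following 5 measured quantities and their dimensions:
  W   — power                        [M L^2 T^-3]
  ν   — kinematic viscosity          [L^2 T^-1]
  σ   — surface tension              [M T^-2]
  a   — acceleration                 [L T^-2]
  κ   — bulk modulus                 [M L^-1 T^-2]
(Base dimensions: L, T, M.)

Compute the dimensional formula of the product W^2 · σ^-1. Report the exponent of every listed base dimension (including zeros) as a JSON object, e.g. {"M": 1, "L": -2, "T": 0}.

Dimensional matrix (L×T×M by W×ν×σ×a×κ):
  L: [ 2  2  0  1 -1]
  T: [-3 -1 -2 -2 -2]
  M: [ 1  0  1  0  1]
  [L]: (2)·2+(-1)·0 = 4
  [T]: (2)·-3+(-1)·-2 = -4
  [M]: (2)·1+(-1)·1 = 1
⇒ L^4 T^-4 M

{"L": 4, "T": -4, "M": 1}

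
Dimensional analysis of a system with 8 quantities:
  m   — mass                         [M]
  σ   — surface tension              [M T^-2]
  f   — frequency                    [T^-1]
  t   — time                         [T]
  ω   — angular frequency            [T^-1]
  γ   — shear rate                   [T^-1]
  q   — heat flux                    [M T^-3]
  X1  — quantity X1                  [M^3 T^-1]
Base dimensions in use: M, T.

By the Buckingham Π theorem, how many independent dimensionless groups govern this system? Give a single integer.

Dimensional matrix (M×T by m×σ×f×t×ω×γ×q×X1):
  M: [ 1  1  0  0  0  0  1  3]
  T: [ 0 -2 -1  1 -1 -1 -3 -1]
RREF → pivots at {m,σ} ⇒ r = 2
n=8, r=2 ⇒ 6 dimensionless groups

6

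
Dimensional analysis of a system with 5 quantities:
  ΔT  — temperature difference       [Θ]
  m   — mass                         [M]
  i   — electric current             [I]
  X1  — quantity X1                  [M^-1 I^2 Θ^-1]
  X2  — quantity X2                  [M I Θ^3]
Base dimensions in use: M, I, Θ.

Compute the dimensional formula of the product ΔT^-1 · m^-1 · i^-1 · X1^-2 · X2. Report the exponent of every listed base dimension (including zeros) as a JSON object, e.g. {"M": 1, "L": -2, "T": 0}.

Exponent matrix [M,I,Θ] × [ΔT,m,i,X1,X2]:
  M: [ 0  1  0 -1  1]
  I: [ 0  0  1  2  1]
  Θ: [ 1  0  0 -1  3]
  [M]: (-1)·0+(-1)·1+(-1)·0+(-2)·-1+(1)·1 = 2
  [I]: (-1)·0+(-1)·0+(-1)·1+(-2)·2+(1)·1 = -4
  [Θ]: (-1)·1+(-1)·0+(-1)·0+(-2)·-1+(1)·3 = 4
⇒ M^2 I^-4 Θ^4

{"M": 2, "I": -4, "Θ": 4}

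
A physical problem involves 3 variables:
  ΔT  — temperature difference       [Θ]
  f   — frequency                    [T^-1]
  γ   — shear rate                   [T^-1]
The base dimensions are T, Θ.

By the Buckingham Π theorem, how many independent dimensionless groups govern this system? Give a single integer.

1

Write exponents as rows T,Θ / cols ΔT,f,γ:
  T: [ 0 -1 -1]
  Θ: [ 1  0  0]
Row reduction gives pivot columns ΔT,f; rank = 2
3 vars − rank 2 = 1 Π group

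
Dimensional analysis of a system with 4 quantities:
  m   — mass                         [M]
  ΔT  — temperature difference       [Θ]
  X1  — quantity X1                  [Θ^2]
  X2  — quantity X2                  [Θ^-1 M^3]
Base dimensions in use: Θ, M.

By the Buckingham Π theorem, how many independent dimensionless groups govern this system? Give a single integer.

2

Exponent matrix [Θ,M] × [m,ΔT,X1,X2]:
  Θ: [ 0  1  2 -1]
  M: [ 1  0  0  3]
RREF → pivots at {m,ΔT} ⇒ r = 2
n=4, r=2 ⇒ 2 dimensionless groups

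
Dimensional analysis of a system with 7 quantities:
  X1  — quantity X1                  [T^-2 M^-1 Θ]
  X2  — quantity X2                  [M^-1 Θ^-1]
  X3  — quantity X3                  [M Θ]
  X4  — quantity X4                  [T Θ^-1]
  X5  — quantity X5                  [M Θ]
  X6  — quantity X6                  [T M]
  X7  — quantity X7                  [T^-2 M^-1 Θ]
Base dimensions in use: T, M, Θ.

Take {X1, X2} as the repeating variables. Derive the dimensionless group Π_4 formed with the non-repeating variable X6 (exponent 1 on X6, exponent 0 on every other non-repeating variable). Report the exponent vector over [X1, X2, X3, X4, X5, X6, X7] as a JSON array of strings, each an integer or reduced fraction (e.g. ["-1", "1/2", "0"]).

Dimensional matrix (T×M×Θ by X1×X2×X3×X4×X5×X6×X7):
  T: [-2  0  0  1  0  1 -2]
  M: [-1 -1  1  0  1  1 -1]
  Θ: [ 1 -1  1 -1  1  0  1]
Row reduction gives pivot columns X1,X2; rank = 2
Pivot set = {X1,X2}, free = {X3,X4,X5,X6,X7}
RREF:
  r0: [   1    0    0 -1/2    0 -1/2    1]
  r1: [   0    1   -1  1/2   -1 -1/2    0]
  r2: [   0    0    0    0    0    0    0]
Fix exponent of X6 at 1, X3 at 0, X4 at 0, X5 at 0, X7 at 0; solve each RREF row for its pivot's exponent:
  r0: exp(X1) + (-1/2)·1 = 0 ⇒ exp(X1) = 1/2
  r1: exp(X2) + (-1/2)·1 = 0 ⇒ exp(X2) = 1/2
Π_4 = X1^(1/2) · X2^(1/2) · X6

["1/2", "1/2", "0", "0", "0", "1", "0"]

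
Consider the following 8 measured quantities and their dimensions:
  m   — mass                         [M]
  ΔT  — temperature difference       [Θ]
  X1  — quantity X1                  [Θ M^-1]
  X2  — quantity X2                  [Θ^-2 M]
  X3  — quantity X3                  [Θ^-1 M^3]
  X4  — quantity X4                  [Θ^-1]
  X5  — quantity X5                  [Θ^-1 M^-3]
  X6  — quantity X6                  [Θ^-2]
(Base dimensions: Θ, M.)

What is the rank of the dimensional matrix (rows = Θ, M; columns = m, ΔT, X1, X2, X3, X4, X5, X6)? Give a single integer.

Exponent matrix [Θ,M] × [m,ΔT,X1,X2,X3,X4,X5,X6]:
  Θ: [ 0  1  1 -2 -1 -1 -1 -2]
  M: [ 1  0 -1  1  3  0 -3  0]
Row reduction gives pivot columns m,ΔT; rank = 2

2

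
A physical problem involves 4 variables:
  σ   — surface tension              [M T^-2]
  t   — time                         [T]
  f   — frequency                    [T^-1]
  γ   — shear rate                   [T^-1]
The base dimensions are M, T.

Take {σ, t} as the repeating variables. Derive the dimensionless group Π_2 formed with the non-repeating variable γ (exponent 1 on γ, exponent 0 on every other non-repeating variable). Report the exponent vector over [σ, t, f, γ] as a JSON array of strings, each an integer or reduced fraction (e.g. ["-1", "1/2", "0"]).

["0", "1", "0", "1"]

Write exponents as rows M,T / cols σ,t,f,γ:
  M: [ 1  0  0  0]
  T: [-2  1 -1 -1]
Row reduction gives pivot columns σ,t; rank = 2
Pivot set = {σ,t}, free = {f,γ}
RREF:
  r0: [   1    0    0    0]
  r1: [   0    1   -1   -1]
Fix exponent of γ at 1, f at 0; solve each RREF row for its pivot's exponent:
  r0: exp(σ) + (0)·1 = 0 ⇒ exp(σ) = 0
  r1: exp(t) + (-1)·1 = 0 ⇒ exp(t) = 1
Π_2 = t · γ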